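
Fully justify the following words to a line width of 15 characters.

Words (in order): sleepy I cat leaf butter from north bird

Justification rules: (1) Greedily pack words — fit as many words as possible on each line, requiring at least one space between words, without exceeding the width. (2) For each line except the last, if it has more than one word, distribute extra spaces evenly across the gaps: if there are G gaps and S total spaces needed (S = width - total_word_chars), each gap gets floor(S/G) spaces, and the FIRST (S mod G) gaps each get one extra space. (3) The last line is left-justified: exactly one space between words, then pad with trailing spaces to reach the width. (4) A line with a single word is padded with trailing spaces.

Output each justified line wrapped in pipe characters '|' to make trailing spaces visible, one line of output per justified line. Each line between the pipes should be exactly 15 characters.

Answer: |sleepy   I  cat|
|leaf     butter|
|from north bird|

Derivation:
Line 1: ['sleepy', 'I', 'cat'] (min_width=12, slack=3)
Line 2: ['leaf', 'butter'] (min_width=11, slack=4)
Line 3: ['from', 'north', 'bird'] (min_width=15, slack=0)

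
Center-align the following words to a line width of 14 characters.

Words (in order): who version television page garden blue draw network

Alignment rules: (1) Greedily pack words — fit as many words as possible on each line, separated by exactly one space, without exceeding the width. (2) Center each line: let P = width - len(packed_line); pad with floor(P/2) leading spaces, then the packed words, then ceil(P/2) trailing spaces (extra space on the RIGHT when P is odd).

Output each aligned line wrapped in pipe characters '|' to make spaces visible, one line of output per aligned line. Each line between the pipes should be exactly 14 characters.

Answer: | who version  |
|  television  |
| page garden  |
|  blue draw   |
|   network    |

Derivation:
Line 1: ['who', 'version'] (min_width=11, slack=3)
Line 2: ['television'] (min_width=10, slack=4)
Line 3: ['page', 'garden'] (min_width=11, slack=3)
Line 4: ['blue', 'draw'] (min_width=9, slack=5)
Line 5: ['network'] (min_width=7, slack=7)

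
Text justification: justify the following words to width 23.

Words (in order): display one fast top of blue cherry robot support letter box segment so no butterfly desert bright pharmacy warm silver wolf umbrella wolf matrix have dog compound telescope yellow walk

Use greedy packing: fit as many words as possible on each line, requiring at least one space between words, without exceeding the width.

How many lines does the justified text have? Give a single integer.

Line 1: ['display', 'one', 'fast', 'top', 'of'] (min_width=23, slack=0)
Line 2: ['blue', 'cherry', 'robot'] (min_width=17, slack=6)
Line 3: ['support', 'letter', 'box'] (min_width=18, slack=5)
Line 4: ['segment', 'so', 'no', 'butterfly'] (min_width=23, slack=0)
Line 5: ['desert', 'bright', 'pharmacy'] (min_width=22, slack=1)
Line 6: ['warm', 'silver', 'wolf'] (min_width=16, slack=7)
Line 7: ['umbrella', 'wolf', 'matrix'] (min_width=20, slack=3)
Line 8: ['have', 'dog', 'compound'] (min_width=17, slack=6)
Line 9: ['telescope', 'yellow', 'walk'] (min_width=21, slack=2)
Total lines: 9

Answer: 9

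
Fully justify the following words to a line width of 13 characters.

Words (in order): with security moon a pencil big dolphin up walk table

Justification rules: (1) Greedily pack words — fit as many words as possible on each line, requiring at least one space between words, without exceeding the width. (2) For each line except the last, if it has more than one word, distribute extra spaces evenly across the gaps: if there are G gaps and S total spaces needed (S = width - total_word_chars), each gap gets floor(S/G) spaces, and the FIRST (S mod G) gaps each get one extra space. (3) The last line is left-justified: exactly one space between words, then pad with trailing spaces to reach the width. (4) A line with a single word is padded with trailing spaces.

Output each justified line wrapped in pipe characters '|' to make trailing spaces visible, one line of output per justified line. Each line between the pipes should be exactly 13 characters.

Line 1: ['with', 'security'] (min_width=13, slack=0)
Line 2: ['moon', 'a', 'pencil'] (min_width=13, slack=0)
Line 3: ['big', 'dolphin'] (min_width=11, slack=2)
Line 4: ['up', 'walk', 'table'] (min_width=13, slack=0)

Answer: |with security|
|moon a pencil|
|big   dolphin|
|up walk table|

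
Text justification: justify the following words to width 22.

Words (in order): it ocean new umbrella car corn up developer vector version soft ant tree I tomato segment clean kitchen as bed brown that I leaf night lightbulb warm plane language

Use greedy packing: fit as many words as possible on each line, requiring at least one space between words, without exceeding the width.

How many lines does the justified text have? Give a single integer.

Answer: 8

Derivation:
Line 1: ['it', 'ocean', 'new', 'umbrella'] (min_width=21, slack=1)
Line 2: ['car', 'corn', 'up', 'developer'] (min_width=21, slack=1)
Line 3: ['vector', 'version', 'soft'] (min_width=19, slack=3)
Line 4: ['ant', 'tree', 'I', 'tomato'] (min_width=17, slack=5)
Line 5: ['segment', 'clean', 'kitchen'] (min_width=21, slack=1)
Line 6: ['as', 'bed', 'brown', 'that', 'I'] (min_width=19, slack=3)
Line 7: ['leaf', 'night', 'lightbulb'] (min_width=20, slack=2)
Line 8: ['warm', 'plane', 'language'] (min_width=19, slack=3)
Total lines: 8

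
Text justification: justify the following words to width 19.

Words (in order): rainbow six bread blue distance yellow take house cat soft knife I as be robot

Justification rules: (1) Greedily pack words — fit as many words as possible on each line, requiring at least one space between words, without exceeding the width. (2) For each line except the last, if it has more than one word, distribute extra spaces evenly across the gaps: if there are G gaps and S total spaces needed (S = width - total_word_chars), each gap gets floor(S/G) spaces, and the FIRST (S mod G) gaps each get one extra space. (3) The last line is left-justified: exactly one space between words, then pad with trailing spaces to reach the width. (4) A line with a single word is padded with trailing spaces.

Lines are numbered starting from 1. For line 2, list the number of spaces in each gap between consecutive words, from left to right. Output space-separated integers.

Answer: 7

Derivation:
Line 1: ['rainbow', 'six', 'bread'] (min_width=17, slack=2)
Line 2: ['blue', 'distance'] (min_width=13, slack=6)
Line 3: ['yellow', 'take', 'house'] (min_width=17, slack=2)
Line 4: ['cat', 'soft', 'knife', 'I', 'as'] (min_width=19, slack=0)
Line 5: ['be', 'robot'] (min_width=8, slack=11)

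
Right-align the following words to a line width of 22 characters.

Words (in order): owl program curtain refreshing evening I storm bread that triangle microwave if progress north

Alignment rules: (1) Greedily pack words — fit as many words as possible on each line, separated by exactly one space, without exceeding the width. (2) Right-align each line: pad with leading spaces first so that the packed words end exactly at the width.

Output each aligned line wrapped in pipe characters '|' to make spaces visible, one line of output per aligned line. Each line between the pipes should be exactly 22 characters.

Answer: |   owl program curtain|
|  refreshing evening I|
|      storm bread that|
| triangle microwave if|
|        progress north|

Derivation:
Line 1: ['owl', 'program', 'curtain'] (min_width=19, slack=3)
Line 2: ['refreshing', 'evening', 'I'] (min_width=20, slack=2)
Line 3: ['storm', 'bread', 'that'] (min_width=16, slack=6)
Line 4: ['triangle', 'microwave', 'if'] (min_width=21, slack=1)
Line 5: ['progress', 'north'] (min_width=14, slack=8)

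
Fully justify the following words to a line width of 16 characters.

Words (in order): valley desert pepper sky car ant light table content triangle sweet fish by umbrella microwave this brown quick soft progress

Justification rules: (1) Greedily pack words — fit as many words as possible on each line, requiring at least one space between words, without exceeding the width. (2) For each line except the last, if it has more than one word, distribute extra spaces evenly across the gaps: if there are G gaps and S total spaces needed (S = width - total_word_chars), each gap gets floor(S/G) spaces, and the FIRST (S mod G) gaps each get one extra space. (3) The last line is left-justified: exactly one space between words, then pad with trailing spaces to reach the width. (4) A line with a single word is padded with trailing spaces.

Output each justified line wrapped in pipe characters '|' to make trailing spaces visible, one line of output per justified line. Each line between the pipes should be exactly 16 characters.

Answer: |valley    desert|
|pepper  sky  car|
|ant  light table|
|content triangle|
|sweet   fish  by|
|umbrella        |
|microwave   this|
|brown quick soft|
|progress        |

Derivation:
Line 1: ['valley', 'desert'] (min_width=13, slack=3)
Line 2: ['pepper', 'sky', 'car'] (min_width=14, slack=2)
Line 3: ['ant', 'light', 'table'] (min_width=15, slack=1)
Line 4: ['content', 'triangle'] (min_width=16, slack=0)
Line 5: ['sweet', 'fish', 'by'] (min_width=13, slack=3)
Line 6: ['umbrella'] (min_width=8, slack=8)
Line 7: ['microwave', 'this'] (min_width=14, slack=2)
Line 8: ['brown', 'quick', 'soft'] (min_width=16, slack=0)
Line 9: ['progress'] (min_width=8, slack=8)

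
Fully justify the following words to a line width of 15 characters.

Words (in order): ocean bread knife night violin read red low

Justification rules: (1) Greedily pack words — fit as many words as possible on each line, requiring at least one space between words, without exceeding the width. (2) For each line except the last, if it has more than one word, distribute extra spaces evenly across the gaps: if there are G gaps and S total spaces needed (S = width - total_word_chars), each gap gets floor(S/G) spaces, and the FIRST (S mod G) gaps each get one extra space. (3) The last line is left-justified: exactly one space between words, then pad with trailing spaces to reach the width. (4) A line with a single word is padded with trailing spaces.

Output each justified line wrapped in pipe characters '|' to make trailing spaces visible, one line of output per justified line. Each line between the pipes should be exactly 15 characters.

Answer: |ocean     bread|
|knife     night|
|violin read red|
|low            |

Derivation:
Line 1: ['ocean', 'bread'] (min_width=11, slack=4)
Line 2: ['knife', 'night'] (min_width=11, slack=4)
Line 3: ['violin', 'read', 'red'] (min_width=15, slack=0)
Line 4: ['low'] (min_width=3, slack=12)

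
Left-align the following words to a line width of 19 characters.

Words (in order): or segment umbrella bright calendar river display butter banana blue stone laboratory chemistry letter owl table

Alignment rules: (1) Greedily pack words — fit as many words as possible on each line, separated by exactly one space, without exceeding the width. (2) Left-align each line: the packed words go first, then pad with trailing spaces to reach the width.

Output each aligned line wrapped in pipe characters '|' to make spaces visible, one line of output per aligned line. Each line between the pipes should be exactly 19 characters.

Line 1: ['or', 'segment', 'umbrella'] (min_width=19, slack=0)
Line 2: ['bright', 'calendar'] (min_width=15, slack=4)
Line 3: ['river', 'display'] (min_width=13, slack=6)
Line 4: ['butter', 'banana', 'blue'] (min_width=18, slack=1)
Line 5: ['stone', 'laboratory'] (min_width=16, slack=3)
Line 6: ['chemistry', 'letter'] (min_width=16, slack=3)
Line 7: ['owl', 'table'] (min_width=9, slack=10)

Answer: |or segment umbrella|
|bright calendar    |
|river display      |
|butter banana blue |
|stone laboratory   |
|chemistry letter   |
|owl table          |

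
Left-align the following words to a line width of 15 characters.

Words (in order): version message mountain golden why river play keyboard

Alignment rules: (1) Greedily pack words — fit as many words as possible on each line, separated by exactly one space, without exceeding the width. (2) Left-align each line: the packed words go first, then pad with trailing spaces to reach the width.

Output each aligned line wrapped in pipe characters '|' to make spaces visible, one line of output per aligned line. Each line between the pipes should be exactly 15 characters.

Line 1: ['version', 'message'] (min_width=15, slack=0)
Line 2: ['mountain', 'golden'] (min_width=15, slack=0)
Line 3: ['why', 'river', 'play'] (min_width=14, slack=1)
Line 4: ['keyboard'] (min_width=8, slack=7)

Answer: |version message|
|mountain golden|
|why river play |
|keyboard       |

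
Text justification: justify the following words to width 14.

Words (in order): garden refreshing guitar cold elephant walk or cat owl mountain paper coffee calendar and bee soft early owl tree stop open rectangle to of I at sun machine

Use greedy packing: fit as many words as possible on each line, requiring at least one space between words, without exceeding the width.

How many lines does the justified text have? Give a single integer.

Line 1: ['garden'] (min_width=6, slack=8)
Line 2: ['refreshing'] (min_width=10, slack=4)
Line 3: ['guitar', 'cold'] (min_width=11, slack=3)
Line 4: ['elephant', 'walk'] (min_width=13, slack=1)
Line 5: ['or', 'cat', 'owl'] (min_width=10, slack=4)
Line 6: ['mountain', 'paper'] (min_width=14, slack=0)
Line 7: ['coffee'] (min_width=6, slack=8)
Line 8: ['calendar', 'and'] (min_width=12, slack=2)
Line 9: ['bee', 'soft', 'early'] (min_width=14, slack=0)
Line 10: ['owl', 'tree', 'stop'] (min_width=13, slack=1)
Line 11: ['open', 'rectangle'] (min_width=14, slack=0)
Line 12: ['to', 'of', 'I', 'at', 'sun'] (min_width=14, slack=0)
Line 13: ['machine'] (min_width=7, slack=7)
Total lines: 13

Answer: 13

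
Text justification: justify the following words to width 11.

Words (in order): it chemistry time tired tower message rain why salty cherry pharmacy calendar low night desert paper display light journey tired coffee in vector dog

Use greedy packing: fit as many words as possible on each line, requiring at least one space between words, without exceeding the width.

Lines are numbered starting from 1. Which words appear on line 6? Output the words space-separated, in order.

Line 1: ['it'] (min_width=2, slack=9)
Line 2: ['chemistry'] (min_width=9, slack=2)
Line 3: ['time', 'tired'] (min_width=10, slack=1)
Line 4: ['tower'] (min_width=5, slack=6)
Line 5: ['message'] (min_width=7, slack=4)
Line 6: ['rain', 'why'] (min_width=8, slack=3)
Line 7: ['salty'] (min_width=5, slack=6)
Line 8: ['cherry'] (min_width=6, slack=5)
Line 9: ['pharmacy'] (min_width=8, slack=3)
Line 10: ['calendar'] (min_width=8, slack=3)
Line 11: ['low', 'night'] (min_width=9, slack=2)
Line 12: ['desert'] (min_width=6, slack=5)
Line 13: ['paper'] (min_width=5, slack=6)
Line 14: ['display'] (min_width=7, slack=4)
Line 15: ['light'] (min_width=5, slack=6)
Line 16: ['journey'] (min_width=7, slack=4)
Line 17: ['tired'] (min_width=5, slack=6)
Line 18: ['coffee', 'in'] (min_width=9, slack=2)
Line 19: ['vector', 'dog'] (min_width=10, slack=1)

Answer: rain why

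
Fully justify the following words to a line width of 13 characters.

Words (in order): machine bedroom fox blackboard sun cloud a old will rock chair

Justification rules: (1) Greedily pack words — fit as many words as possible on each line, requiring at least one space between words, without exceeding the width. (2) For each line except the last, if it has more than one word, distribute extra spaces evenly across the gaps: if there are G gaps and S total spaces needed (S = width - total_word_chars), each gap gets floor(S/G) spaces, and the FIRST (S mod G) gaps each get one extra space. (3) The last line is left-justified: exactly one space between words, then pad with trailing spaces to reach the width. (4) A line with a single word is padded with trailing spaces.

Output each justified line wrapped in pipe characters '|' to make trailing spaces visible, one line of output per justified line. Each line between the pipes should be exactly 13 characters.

Answer: |machine      |
|bedroom   fox|
|blackboard   |
|sun  cloud  a|
|old will rock|
|chair        |

Derivation:
Line 1: ['machine'] (min_width=7, slack=6)
Line 2: ['bedroom', 'fox'] (min_width=11, slack=2)
Line 3: ['blackboard'] (min_width=10, slack=3)
Line 4: ['sun', 'cloud', 'a'] (min_width=11, slack=2)
Line 5: ['old', 'will', 'rock'] (min_width=13, slack=0)
Line 6: ['chair'] (min_width=5, slack=8)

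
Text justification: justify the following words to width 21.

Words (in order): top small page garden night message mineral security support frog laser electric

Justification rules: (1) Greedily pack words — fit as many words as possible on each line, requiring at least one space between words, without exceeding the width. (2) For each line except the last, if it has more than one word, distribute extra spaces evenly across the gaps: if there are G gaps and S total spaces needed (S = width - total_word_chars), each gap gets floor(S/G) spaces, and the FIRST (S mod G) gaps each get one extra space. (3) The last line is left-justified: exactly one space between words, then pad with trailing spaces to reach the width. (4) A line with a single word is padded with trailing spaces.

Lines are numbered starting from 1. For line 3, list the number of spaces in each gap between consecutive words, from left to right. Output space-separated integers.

Answer: 1 1

Derivation:
Line 1: ['top', 'small', 'page', 'garden'] (min_width=21, slack=0)
Line 2: ['night', 'message', 'mineral'] (min_width=21, slack=0)
Line 3: ['security', 'support', 'frog'] (min_width=21, slack=0)
Line 4: ['laser', 'electric'] (min_width=14, slack=7)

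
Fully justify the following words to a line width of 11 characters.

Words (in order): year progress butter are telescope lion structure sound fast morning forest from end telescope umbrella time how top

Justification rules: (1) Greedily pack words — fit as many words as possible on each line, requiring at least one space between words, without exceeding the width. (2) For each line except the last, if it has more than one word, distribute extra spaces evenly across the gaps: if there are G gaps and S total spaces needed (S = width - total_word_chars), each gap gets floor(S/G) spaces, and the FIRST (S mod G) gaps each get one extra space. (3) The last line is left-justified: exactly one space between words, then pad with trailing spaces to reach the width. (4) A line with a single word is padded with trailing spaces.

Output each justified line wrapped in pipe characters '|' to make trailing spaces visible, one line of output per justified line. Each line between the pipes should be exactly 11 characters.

Line 1: ['year'] (min_width=4, slack=7)
Line 2: ['progress'] (min_width=8, slack=3)
Line 3: ['butter', 'are'] (min_width=10, slack=1)
Line 4: ['telescope'] (min_width=9, slack=2)
Line 5: ['lion'] (min_width=4, slack=7)
Line 6: ['structure'] (min_width=9, slack=2)
Line 7: ['sound', 'fast'] (min_width=10, slack=1)
Line 8: ['morning'] (min_width=7, slack=4)
Line 9: ['forest', 'from'] (min_width=11, slack=0)
Line 10: ['end'] (min_width=3, slack=8)
Line 11: ['telescope'] (min_width=9, slack=2)
Line 12: ['umbrella'] (min_width=8, slack=3)
Line 13: ['time', 'how'] (min_width=8, slack=3)
Line 14: ['top'] (min_width=3, slack=8)

Answer: |year       |
|progress   |
|butter  are|
|telescope  |
|lion       |
|structure  |
|sound  fast|
|morning    |
|forest from|
|end        |
|telescope  |
|umbrella   |
|time    how|
|top        |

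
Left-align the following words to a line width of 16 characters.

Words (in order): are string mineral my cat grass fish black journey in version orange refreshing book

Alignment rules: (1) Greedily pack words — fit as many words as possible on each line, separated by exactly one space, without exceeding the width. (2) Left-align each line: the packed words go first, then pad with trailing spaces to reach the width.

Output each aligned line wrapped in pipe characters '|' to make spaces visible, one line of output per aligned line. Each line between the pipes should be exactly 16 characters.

Answer: |are string      |
|mineral my cat  |
|grass fish black|
|journey in      |
|version orange  |
|refreshing book |

Derivation:
Line 1: ['are', 'string'] (min_width=10, slack=6)
Line 2: ['mineral', 'my', 'cat'] (min_width=14, slack=2)
Line 3: ['grass', 'fish', 'black'] (min_width=16, slack=0)
Line 4: ['journey', 'in'] (min_width=10, slack=6)
Line 5: ['version', 'orange'] (min_width=14, slack=2)
Line 6: ['refreshing', 'book'] (min_width=15, slack=1)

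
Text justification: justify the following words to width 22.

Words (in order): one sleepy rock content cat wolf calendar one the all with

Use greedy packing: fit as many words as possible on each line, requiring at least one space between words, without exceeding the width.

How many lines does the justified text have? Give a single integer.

Line 1: ['one', 'sleepy', 'rock'] (min_width=15, slack=7)
Line 2: ['content', 'cat', 'wolf'] (min_width=16, slack=6)
Line 3: ['calendar', 'one', 'the', 'all'] (min_width=20, slack=2)
Line 4: ['with'] (min_width=4, slack=18)
Total lines: 4

Answer: 4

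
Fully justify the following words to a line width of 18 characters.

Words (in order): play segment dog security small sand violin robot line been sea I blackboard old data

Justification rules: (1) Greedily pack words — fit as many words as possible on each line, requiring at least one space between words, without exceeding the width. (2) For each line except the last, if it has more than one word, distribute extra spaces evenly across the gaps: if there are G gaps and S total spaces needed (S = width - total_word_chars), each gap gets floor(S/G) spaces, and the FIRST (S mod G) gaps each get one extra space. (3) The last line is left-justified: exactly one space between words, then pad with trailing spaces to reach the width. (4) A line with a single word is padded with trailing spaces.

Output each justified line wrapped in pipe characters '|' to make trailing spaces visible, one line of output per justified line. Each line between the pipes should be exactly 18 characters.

Answer: |play  segment  dog|
|security     small|
|sand  violin robot|
|line  been  sea  I|
|blackboard     old|
|data              |

Derivation:
Line 1: ['play', 'segment', 'dog'] (min_width=16, slack=2)
Line 2: ['security', 'small'] (min_width=14, slack=4)
Line 3: ['sand', 'violin', 'robot'] (min_width=17, slack=1)
Line 4: ['line', 'been', 'sea', 'I'] (min_width=15, slack=3)
Line 5: ['blackboard', 'old'] (min_width=14, slack=4)
Line 6: ['data'] (min_width=4, slack=14)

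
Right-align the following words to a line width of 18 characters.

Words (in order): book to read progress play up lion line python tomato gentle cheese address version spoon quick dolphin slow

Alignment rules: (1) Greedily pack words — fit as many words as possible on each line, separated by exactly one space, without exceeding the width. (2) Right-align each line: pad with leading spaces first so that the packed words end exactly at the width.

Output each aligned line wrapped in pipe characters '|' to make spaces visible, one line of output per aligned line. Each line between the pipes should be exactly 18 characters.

Answer: |      book to read|
|  progress play up|
|  lion line python|
|     tomato gentle|
|    cheese address|
|     version spoon|
|quick dolphin slow|

Derivation:
Line 1: ['book', 'to', 'read'] (min_width=12, slack=6)
Line 2: ['progress', 'play', 'up'] (min_width=16, slack=2)
Line 3: ['lion', 'line', 'python'] (min_width=16, slack=2)
Line 4: ['tomato', 'gentle'] (min_width=13, slack=5)
Line 5: ['cheese', 'address'] (min_width=14, slack=4)
Line 6: ['version', 'spoon'] (min_width=13, slack=5)
Line 7: ['quick', 'dolphin', 'slow'] (min_width=18, slack=0)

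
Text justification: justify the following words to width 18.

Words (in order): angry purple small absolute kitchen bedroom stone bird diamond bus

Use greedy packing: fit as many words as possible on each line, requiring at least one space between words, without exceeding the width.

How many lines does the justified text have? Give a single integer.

Line 1: ['angry', 'purple', 'small'] (min_width=18, slack=0)
Line 2: ['absolute', 'kitchen'] (min_width=16, slack=2)
Line 3: ['bedroom', 'stone', 'bird'] (min_width=18, slack=0)
Line 4: ['diamond', 'bus'] (min_width=11, slack=7)
Total lines: 4

Answer: 4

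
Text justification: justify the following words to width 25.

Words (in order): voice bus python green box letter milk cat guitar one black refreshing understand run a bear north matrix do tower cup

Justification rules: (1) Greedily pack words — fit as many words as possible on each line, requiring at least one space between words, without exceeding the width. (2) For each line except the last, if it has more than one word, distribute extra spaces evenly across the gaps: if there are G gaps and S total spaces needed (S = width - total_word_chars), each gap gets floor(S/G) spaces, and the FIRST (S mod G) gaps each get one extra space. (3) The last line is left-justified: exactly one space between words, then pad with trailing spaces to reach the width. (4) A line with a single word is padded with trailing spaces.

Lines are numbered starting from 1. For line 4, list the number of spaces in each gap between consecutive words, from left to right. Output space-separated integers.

Line 1: ['voice', 'bus', 'python', 'green'] (min_width=22, slack=3)
Line 2: ['box', 'letter', 'milk', 'cat'] (min_width=19, slack=6)
Line 3: ['guitar', 'one', 'black'] (min_width=16, slack=9)
Line 4: ['refreshing', 'understand', 'run'] (min_width=25, slack=0)
Line 5: ['a', 'bear', 'north', 'matrix', 'do'] (min_width=22, slack=3)
Line 6: ['tower', 'cup'] (min_width=9, slack=16)

Answer: 1 1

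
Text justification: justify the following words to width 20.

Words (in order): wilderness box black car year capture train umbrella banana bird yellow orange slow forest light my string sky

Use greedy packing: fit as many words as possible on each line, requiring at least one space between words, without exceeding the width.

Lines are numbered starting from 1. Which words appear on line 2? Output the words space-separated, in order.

Line 1: ['wilderness', 'box', 'black'] (min_width=20, slack=0)
Line 2: ['car', 'year', 'capture'] (min_width=16, slack=4)
Line 3: ['train', 'umbrella'] (min_width=14, slack=6)
Line 4: ['banana', 'bird', 'yellow'] (min_width=18, slack=2)
Line 5: ['orange', 'slow', 'forest'] (min_width=18, slack=2)
Line 6: ['light', 'my', 'string', 'sky'] (min_width=19, slack=1)

Answer: car year capture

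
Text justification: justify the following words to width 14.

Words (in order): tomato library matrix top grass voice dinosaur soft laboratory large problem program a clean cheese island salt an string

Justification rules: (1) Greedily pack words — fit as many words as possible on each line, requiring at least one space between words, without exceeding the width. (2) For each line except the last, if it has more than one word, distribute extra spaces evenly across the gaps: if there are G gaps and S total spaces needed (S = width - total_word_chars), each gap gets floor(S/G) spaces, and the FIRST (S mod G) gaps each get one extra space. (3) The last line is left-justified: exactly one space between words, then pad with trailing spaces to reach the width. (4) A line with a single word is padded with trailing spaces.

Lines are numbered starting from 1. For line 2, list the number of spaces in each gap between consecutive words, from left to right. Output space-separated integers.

Line 1: ['tomato', 'library'] (min_width=14, slack=0)
Line 2: ['matrix', 'top'] (min_width=10, slack=4)
Line 3: ['grass', 'voice'] (min_width=11, slack=3)
Line 4: ['dinosaur', 'soft'] (min_width=13, slack=1)
Line 5: ['laboratory'] (min_width=10, slack=4)
Line 6: ['large', 'problem'] (min_width=13, slack=1)
Line 7: ['program', 'a'] (min_width=9, slack=5)
Line 8: ['clean', 'cheese'] (min_width=12, slack=2)
Line 9: ['island', 'salt', 'an'] (min_width=14, slack=0)
Line 10: ['string'] (min_width=6, slack=8)

Answer: 5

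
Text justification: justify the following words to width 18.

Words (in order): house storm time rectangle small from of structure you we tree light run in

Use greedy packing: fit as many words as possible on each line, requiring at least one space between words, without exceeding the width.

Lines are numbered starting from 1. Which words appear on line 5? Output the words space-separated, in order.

Answer: run in

Derivation:
Line 1: ['house', 'storm', 'time'] (min_width=16, slack=2)
Line 2: ['rectangle', 'small'] (min_width=15, slack=3)
Line 3: ['from', 'of', 'structure'] (min_width=17, slack=1)
Line 4: ['you', 'we', 'tree', 'light'] (min_width=17, slack=1)
Line 5: ['run', 'in'] (min_width=6, slack=12)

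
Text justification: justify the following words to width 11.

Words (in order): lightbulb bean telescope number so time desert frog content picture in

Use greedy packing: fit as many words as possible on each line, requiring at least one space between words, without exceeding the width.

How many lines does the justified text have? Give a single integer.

Answer: 8

Derivation:
Line 1: ['lightbulb'] (min_width=9, slack=2)
Line 2: ['bean'] (min_width=4, slack=7)
Line 3: ['telescope'] (min_width=9, slack=2)
Line 4: ['number', 'so'] (min_width=9, slack=2)
Line 5: ['time', 'desert'] (min_width=11, slack=0)
Line 6: ['frog'] (min_width=4, slack=7)
Line 7: ['content'] (min_width=7, slack=4)
Line 8: ['picture', 'in'] (min_width=10, slack=1)
Total lines: 8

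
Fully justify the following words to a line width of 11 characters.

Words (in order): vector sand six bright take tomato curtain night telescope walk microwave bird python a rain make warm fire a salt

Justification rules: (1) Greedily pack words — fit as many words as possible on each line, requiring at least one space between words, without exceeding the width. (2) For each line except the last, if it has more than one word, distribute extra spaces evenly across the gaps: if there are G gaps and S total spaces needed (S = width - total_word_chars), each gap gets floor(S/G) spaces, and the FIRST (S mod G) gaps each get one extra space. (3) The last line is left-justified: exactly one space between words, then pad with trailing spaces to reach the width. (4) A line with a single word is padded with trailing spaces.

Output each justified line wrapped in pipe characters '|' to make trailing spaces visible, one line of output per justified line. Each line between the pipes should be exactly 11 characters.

Line 1: ['vector', 'sand'] (min_width=11, slack=0)
Line 2: ['six', 'bright'] (min_width=10, slack=1)
Line 3: ['take', 'tomato'] (min_width=11, slack=0)
Line 4: ['curtain'] (min_width=7, slack=4)
Line 5: ['night'] (min_width=5, slack=6)
Line 6: ['telescope'] (min_width=9, slack=2)
Line 7: ['walk'] (min_width=4, slack=7)
Line 8: ['microwave'] (min_width=9, slack=2)
Line 9: ['bird', 'python'] (min_width=11, slack=0)
Line 10: ['a', 'rain', 'make'] (min_width=11, slack=0)
Line 11: ['warm', 'fire', 'a'] (min_width=11, slack=0)
Line 12: ['salt'] (min_width=4, slack=7)

Answer: |vector sand|
|six  bright|
|take tomato|
|curtain    |
|night      |
|telescope  |
|walk       |
|microwave  |
|bird python|
|a rain make|
|warm fire a|
|salt       |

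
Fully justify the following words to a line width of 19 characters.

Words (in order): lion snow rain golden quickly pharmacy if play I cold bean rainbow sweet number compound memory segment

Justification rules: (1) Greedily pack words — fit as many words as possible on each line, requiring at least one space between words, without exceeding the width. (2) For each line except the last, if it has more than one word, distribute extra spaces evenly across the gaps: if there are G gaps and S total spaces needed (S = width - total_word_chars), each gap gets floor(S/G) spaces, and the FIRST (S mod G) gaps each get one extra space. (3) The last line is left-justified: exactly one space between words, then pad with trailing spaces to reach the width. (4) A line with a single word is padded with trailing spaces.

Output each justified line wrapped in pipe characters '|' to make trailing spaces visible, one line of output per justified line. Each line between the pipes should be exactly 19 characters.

Line 1: ['lion', 'snow', 'rain'] (min_width=14, slack=5)
Line 2: ['golden', 'quickly'] (min_width=14, slack=5)
Line 3: ['pharmacy', 'if', 'play', 'I'] (min_width=18, slack=1)
Line 4: ['cold', 'bean', 'rainbow'] (min_width=17, slack=2)
Line 5: ['sweet', 'number'] (min_width=12, slack=7)
Line 6: ['compound', 'memory'] (min_width=15, slack=4)
Line 7: ['segment'] (min_width=7, slack=12)

Answer: |lion    snow   rain|
|golden      quickly|
|pharmacy  if play I|
|cold  bean  rainbow|
|sweet        number|
|compound     memory|
|segment            |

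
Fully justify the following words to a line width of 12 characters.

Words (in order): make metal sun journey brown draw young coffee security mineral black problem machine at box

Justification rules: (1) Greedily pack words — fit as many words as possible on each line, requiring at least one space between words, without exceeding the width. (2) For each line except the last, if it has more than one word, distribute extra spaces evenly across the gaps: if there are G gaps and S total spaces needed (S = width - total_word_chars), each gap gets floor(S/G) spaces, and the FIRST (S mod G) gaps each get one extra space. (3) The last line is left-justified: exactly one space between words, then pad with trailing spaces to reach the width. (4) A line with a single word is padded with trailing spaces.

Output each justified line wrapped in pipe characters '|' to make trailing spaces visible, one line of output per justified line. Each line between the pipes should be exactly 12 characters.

Line 1: ['make', 'metal'] (min_width=10, slack=2)
Line 2: ['sun', 'journey'] (min_width=11, slack=1)
Line 3: ['brown', 'draw'] (min_width=10, slack=2)
Line 4: ['young', 'coffee'] (min_width=12, slack=0)
Line 5: ['security'] (min_width=8, slack=4)
Line 6: ['mineral'] (min_width=7, slack=5)
Line 7: ['black'] (min_width=5, slack=7)
Line 8: ['problem'] (min_width=7, slack=5)
Line 9: ['machine', 'at'] (min_width=10, slack=2)
Line 10: ['box'] (min_width=3, slack=9)

Answer: |make   metal|
|sun  journey|
|brown   draw|
|young coffee|
|security    |
|mineral     |
|black       |
|problem     |
|machine   at|
|box         |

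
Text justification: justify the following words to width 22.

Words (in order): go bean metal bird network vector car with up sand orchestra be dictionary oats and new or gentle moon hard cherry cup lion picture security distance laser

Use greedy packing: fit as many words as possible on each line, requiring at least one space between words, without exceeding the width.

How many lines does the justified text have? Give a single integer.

Line 1: ['go', 'bean', 'metal', 'bird'] (min_width=18, slack=4)
Line 2: ['network', 'vector', 'car'] (min_width=18, slack=4)
Line 3: ['with', 'up', 'sand', 'orchestra'] (min_width=22, slack=0)
Line 4: ['be', 'dictionary', 'oats', 'and'] (min_width=22, slack=0)
Line 5: ['new', 'or', 'gentle', 'moon'] (min_width=18, slack=4)
Line 6: ['hard', 'cherry', 'cup', 'lion'] (min_width=20, slack=2)
Line 7: ['picture', 'security'] (min_width=16, slack=6)
Line 8: ['distance', 'laser'] (min_width=14, slack=8)
Total lines: 8

Answer: 8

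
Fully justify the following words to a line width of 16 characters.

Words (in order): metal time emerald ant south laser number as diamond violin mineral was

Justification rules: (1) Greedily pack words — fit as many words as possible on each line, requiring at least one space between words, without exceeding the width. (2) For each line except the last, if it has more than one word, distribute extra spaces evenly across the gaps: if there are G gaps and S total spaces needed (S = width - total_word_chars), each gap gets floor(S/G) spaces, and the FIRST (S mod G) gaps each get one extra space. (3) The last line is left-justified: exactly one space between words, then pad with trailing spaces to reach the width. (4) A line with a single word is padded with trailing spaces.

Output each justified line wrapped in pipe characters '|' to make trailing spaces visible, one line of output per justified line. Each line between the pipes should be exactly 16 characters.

Line 1: ['metal', 'time'] (min_width=10, slack=6)
Line 2: ['emerald', 'ant'] (min_width=11, slack=5)
Line 3: ['south', 'laser'] (min_width=11, slack=5)
Line 4: ['number', 'as'] (min_width=9, slack=7)
Line 5: ['diamond', 'violin'] (min_width=14, slack=2)
Line 6: ['mineral', 'was'] (min_width=11, slack=5)

Answer: |metal       time|
|emerald      ant|
|south      laser|
|number        as|
|diamond   violin|
|mineral was     |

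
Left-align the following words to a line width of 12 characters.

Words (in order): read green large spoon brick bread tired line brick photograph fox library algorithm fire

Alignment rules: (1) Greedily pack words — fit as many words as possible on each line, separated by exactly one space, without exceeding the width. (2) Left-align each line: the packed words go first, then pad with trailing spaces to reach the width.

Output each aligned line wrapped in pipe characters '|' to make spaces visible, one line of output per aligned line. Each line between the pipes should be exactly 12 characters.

Answer: |read green  |
|large spoon |
|brick bread |
|tired line  |
|brick       |
|photograph  |
|fox library |
|algorithm   |
|fire        |

Derivation:
Line 1: ['read', 'green'] (min_width=10, slack=2)
Line 2: ['large', 'spoon'] (min_width=11, slack=1)
Line 3: ['brick', 'bread'] (min_width=11, slack=1)
Line 4: ['tired', 'line'] (min_width=10, slack=2)
Line 5: ['brick'] (min_width=5, slack=7)
Line 6: ['photograph'] (min_width=10, slack=2)
Line 7: ['fox', 'library'] (min_width=11, slack=1)
Line 8: ['algorithm'] (min_width=9, slack=3)
Line 9: ['fire'] (min_width=4, slack=8)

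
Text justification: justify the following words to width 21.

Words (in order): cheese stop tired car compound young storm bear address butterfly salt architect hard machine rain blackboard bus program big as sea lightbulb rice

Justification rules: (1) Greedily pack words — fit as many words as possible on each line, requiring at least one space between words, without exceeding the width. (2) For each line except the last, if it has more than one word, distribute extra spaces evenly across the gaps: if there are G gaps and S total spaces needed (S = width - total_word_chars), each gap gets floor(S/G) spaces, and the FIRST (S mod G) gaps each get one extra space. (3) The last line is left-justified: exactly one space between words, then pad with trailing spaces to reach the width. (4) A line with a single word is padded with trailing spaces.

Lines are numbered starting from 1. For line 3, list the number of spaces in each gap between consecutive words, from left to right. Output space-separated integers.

Line 1: ['cheese', 'stop', 'tired', 'car'] (min_width=21, slack=0)
Line 2: ['compound', 'young', 'storm'] (min_width=20, slack=1)
Line 3: ['bear', 'address'] (min_width=12, slack=9)
Line 4: ['butterfly', 'salt'] (min_width=14, slack=7)
Line 5: ['architect', 'hard'] (min_width=14, slack=7)
Line 6: ['machine', 'rain'] (min_width=12, slack=9)
Line 7: ['blackboard', 'bus'] (min_width=14, slack=7)
Line 8: ['program', 'big', 'as', 'sea'] (min_width=18, slack=3)
Line 9: ['lightbulb', 'rice'] (min_width=14, slack=7)

Answer: 10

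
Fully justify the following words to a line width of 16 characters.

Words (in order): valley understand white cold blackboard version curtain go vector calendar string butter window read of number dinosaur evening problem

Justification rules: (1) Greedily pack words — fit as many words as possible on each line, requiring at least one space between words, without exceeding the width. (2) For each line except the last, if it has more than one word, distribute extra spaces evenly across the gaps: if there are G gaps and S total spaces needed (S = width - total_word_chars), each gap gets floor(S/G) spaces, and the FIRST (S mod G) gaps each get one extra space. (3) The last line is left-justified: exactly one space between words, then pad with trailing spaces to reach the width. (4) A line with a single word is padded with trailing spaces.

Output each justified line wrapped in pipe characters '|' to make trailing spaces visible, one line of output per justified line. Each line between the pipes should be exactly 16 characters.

Answer: |valley          |
|understand white|
|cold  blackboard|
|version  curtain|
|go        vector|
|calendar  string|
|butter    window|
|read  of  number|
|dinosaur evening|
|problem         |

Derivation:
Line 1: ['valley'] (min_width=6, slack=10)
Line 2: ['understand', 'white'] (min_width=16, slack=0)
Line 3: ['cold', 'blackboard'] (min_width=15, slack=1)
Line 4: ['version', 'curtain'] (min_width=15, slack=1)
Line 5: ['go', 'vector'] (min_width=9, slack=7)
Line 6: ['calendar', 'string'] (min_width=15, slack=1)
Line 7: ['butter', 'window'] (min_width=13, slack=3)
Line 8: ['read', 'of', 'number'] (min_width=14, slack=2)
Line 9: ['dinosaur', 'evening'] (min_width=16, slack=0)
Line 10: ['problem'] (min_width=7, slack=9)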